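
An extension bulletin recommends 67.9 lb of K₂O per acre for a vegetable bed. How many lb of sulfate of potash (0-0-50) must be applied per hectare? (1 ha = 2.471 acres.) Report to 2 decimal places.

335.56 lb of product per hectare

Product per acre = 67.9 / 50% = 135.8 lb.
Convert to per hectare: 135.8 × 2.471 = 335.562 lb.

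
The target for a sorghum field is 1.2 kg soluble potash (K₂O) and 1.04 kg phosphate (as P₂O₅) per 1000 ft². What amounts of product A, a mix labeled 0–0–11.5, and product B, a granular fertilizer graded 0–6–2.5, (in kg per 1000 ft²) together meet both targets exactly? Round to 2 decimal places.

6.67 kg product A, 17.33 kg product B

With a, b = kg per 1000 ft² of product A and product B:
K₂O: 0.115·a + 0.025·b = 1.2
P₂O₅: 0·a + 0.06·b = 1.04
Solving simultaneously: a = 6.66667, b = 17.3333.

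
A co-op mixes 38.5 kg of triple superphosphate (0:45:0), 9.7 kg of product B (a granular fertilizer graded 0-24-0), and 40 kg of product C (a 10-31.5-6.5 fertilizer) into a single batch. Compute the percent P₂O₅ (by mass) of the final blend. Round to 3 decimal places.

36.568% P₂O₅

Total mass = 38.5 + 9.7 + 40 = 88.2 kg.
P₂O₅ mass = 45%×38.5 + 24%×9.7 + 31.5%×40 = 32.253 kg.
% P₂O₅ = 32.253 / 88.2 = 36.56803%.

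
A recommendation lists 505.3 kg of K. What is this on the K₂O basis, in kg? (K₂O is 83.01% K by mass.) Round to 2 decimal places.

K₂O = 505.3 / 0.8301 = 608.722 kg.

608.72 kg K₂O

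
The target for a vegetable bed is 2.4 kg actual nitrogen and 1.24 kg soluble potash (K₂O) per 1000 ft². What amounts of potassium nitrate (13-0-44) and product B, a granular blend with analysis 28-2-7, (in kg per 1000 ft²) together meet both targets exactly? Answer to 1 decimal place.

1.6 kg potassium nitrate, 7.8 kg product B

With a, b = kg per 1000 ft² of potassium nitrate and product B:
N: 0.13·a + 0.28·b = 2.4
K₂O: 0.44·a + 0.07·b = 1.24
Eliminate b: (row1) − 0.28/0.07·(row2) → -1.63·a = -2.56, so a = 1.57055.
Then b = (1.24 − 0.44·1.57055) / 0.07 = 7.84224.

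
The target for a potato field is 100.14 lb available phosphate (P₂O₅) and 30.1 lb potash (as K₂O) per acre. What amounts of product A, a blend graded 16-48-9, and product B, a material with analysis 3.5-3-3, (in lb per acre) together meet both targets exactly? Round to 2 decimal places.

Per-acre balance (a = product A, b = product B):
P₂O₅: 0.48·a + 0.03·b = 100.14
K₂O: 0.09·a + 0.03·b = 30.1
From row1: a = (100.14 − 0.03·b) / 0.48.
Into row2: 0.09·(100.14 − 0.03·b)/0.48 + 0.03·b = 30.1 → b = 464.564, a = 179.5897.

179.59 lb product A, 464.56 lb product B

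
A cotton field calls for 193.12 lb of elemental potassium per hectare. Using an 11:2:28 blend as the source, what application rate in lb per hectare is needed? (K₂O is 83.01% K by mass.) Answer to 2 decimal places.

830.88 lb of product per hectare

As K₂O: 193.12 / 0.8301 = 232.647 lb per hectare.
Product per hectare = 232.647 / 28% = 830.881 lb.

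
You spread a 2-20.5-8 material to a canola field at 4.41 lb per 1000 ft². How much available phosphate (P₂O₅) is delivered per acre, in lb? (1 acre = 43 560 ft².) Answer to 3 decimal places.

39.380 lb P₂O₅ per acre

P₂O₅ per 1000 ft² = 4.41 × 20.5% = 0.90405 lb.
Convert to per acre: 0.90405 × 43.56 = 39.3804 lb.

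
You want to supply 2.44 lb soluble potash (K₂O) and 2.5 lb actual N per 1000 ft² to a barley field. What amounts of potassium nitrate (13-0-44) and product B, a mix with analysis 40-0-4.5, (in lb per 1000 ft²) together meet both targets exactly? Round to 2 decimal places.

Let a = lb of potassium nitrate, b = lb of product B (per 1000 ft²).
K₂O: 0.44·a + 0.045·b = 2.44
N: 0.13·a + 0.4·b = 2.5
Solving simultaneously: a = 5.07493, b = 4.60065.

5.07 lb potassium nitrate, 4.60 lb product B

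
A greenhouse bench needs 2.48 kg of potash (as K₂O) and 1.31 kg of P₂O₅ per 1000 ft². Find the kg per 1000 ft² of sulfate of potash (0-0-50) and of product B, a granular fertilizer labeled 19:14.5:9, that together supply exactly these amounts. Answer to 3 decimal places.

With a, b = kg per 1000 ft² of sulfate of potash and product B:
K₂O: 0.5·a + 0.09·b = 2.48
P₂O₅: 0·a + 0.145·b = 1.31
Solving simultaneously: a = 3.33379, b = 9.03448.

3.334 kg sulfate of potash, 9.034 kg product B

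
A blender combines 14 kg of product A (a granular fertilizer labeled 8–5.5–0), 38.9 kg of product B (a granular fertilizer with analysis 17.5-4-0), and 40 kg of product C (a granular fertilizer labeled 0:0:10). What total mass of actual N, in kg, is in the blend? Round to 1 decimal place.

N mass = 8%×14 + 17.5%×38.9 + 0%×40 = 7.9275 kg.

7.9 kg N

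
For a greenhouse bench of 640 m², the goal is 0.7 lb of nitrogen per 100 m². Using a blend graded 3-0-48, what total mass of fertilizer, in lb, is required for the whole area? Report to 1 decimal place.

149.3 lb

Product per 100 m² = 0.7 / 3% = 23.3333 lb.
Total product = 23.3333 × 640 / 100 = 149.333 lb.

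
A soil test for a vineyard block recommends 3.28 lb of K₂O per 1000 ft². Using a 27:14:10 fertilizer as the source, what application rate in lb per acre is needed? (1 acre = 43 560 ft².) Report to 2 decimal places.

Product per 1000 ft² = 3.28 / 10% = 32.8 lb.
Convert to per acre: 32.8 × 43.56 = 1428.768 lb.

1428.77 lb of product per acre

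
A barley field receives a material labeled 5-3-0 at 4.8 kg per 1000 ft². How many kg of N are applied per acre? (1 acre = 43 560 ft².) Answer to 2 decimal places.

10.45 kg N per acre

nitrogen per 1000 ft² = 4.8 × 5% = 0.24 kg.
Convert to per acre: 0.24 × 43.56 = 10.4544 kg.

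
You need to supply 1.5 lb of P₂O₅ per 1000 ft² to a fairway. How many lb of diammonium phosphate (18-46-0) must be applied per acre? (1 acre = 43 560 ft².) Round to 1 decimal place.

142.0 lb of product per acre

Product per 1000 ft² = 1.5 / 46% = 3.26087 lb.
Convert to per acre: 3.26087 × 43.56 = 142.043 lb.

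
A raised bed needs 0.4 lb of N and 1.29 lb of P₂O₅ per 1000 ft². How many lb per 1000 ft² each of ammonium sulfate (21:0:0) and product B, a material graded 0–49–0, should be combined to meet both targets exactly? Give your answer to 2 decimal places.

1.90 lb ammonium sulfate, 2.63 lb product B

With a, b = lb per 1000 ft² of ammonium sulfate and product B:
N: 0.21·a + 0·b = 0.4
P₂O₅: 0·a + 0.49·b = 1.29
Solving simultaneously: a = 1.90476, b = 2.63265.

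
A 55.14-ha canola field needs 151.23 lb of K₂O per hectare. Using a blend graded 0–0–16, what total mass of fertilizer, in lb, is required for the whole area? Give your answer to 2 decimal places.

52117.64 lb

Product per hectare = 151.23 / 16% = 945.187 lb.
Total product = 945.187 × 55.14 = 52117.639 lb.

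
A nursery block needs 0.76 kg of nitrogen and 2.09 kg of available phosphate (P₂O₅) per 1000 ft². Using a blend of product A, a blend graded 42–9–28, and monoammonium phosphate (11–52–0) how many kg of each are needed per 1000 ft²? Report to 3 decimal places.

With a, b = kg per 1000 ft² of product A and monoammonium phosphate:
N: 0.42·a + 0.11·b = 0.76
P₂O₅: 0.09·a + 0.52·b = 2.09
Eliminate b: (row1) − 0.11/0.52·(row2) → 0.400962·a = 0.317885, so a = 0.792806.
Then b = (2.09 − 0.09·0.792806) / 0.52 = 3.88201.

0.793 kg product A, 3.882 kg monoammonium phosphate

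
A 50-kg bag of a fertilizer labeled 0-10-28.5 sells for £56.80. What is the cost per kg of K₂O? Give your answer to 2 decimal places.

K₂O in bag = 50 × 28.5% = 14.25 kg.
Cost per kg K₂O = £56.80 / 14.25 = £3.9860.

£3.99 per kg K₂O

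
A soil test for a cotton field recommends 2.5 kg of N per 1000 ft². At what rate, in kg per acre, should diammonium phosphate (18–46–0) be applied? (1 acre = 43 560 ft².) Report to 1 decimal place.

605.0 kg of product per acre

Product per 1000 ft² = 2.5 / 18% = 13.8889 kg.
Convert to per acre: 13.8889 × 43.56 = 605 kg.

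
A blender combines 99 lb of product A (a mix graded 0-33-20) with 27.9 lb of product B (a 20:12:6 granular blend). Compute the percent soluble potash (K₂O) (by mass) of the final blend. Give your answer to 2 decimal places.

16.92% K₂O

Total mass = 99 + 27.9 = 126.9 lb.
K₂O mass = 20%×99 + 6%×27.9 = 21.474 lb.
% K₂O = 21.474 / 126.9 = 16.922%.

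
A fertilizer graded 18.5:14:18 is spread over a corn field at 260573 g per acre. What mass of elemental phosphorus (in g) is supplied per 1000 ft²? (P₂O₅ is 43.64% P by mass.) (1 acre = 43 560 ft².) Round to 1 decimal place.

P₂O₅ per acre = 260573 × 14% = 36480.2 g.
Elemental P = 36480.2 × 0.4364 = 15920 g per acre.
Convert to per 1000 ft²: 15920 × 0.0229568 = 365.472 g.

365.5 g P per thousand sq ft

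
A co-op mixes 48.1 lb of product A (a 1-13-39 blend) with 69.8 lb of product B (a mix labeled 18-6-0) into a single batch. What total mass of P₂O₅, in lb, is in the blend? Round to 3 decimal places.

P₂O₅ mass = 13%×48.1 + 6%×69.8 = 10.441 lb.

10.441 lb P₂O₅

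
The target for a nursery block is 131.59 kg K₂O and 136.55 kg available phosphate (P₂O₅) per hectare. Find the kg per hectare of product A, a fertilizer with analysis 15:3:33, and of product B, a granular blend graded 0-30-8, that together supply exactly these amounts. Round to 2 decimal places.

Let a = kg of product A, b = kg of product B (per hectare).
K₂O: 0.33·a + 0.08·b = 131.59
P₂O₅: 0.03·a + 0.3·b = 136.55
Eliminate a: (row1) − 0.33/0.03·(row2) → -3.22·b = -1370.46, so b = 425.609.
Back-substitute: a = (131.59 − 0.08·425.609) / 0.33 = 295.5797.

295.58 kg product A, 425.61 kg product B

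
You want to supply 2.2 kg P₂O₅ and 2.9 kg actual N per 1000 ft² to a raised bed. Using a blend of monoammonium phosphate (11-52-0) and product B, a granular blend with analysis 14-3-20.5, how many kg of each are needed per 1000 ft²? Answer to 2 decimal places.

3.18 kg monoammonium phosphate, 18.22 kg product B

Let a = kg of monoammonium phosphate, b = kg of product B (per 1000 ft²).
P₂O₅: 0.52·a + 0.03·b = 2.2
N: 0.11·a + 0.14·b = 2.9
From row1: a = (2.2 − 0.03·b) / 0.52.
Into row2: 0.11·(2.2 − 0.03·b)/0.52 + 0.14·b = 2.9 → b = 18.2158, a = 3.17986.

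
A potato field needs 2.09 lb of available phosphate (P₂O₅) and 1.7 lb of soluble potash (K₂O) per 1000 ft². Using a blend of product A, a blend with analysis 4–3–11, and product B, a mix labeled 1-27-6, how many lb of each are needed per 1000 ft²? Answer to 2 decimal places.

Per-1000 ft² balance (a = product A, b = product B):
P₂O₅: 0.03·a + 0.27·b = 2.09
K₂O: 0.11·a + 0.06·b = 1.7
Eliminate a: (row1) − 0.03/0.11·(row2) → 0.253636·b = 1.62636, so b = 6.41219.
Back-substitute: a = (2.09 − 0.27·6.41219) / 0.03 = 11.957.

11.96 lb product A, 6.41 lb product B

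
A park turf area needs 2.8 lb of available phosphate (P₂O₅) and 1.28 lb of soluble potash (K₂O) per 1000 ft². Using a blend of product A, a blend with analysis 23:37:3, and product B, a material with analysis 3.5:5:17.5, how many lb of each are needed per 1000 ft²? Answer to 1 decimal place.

With a, b = lb per 1000 ft² of product A and product B:
P₂O₅: 0.37·a + 0.05·b = 2.8
K₂O: 0.03·a + 0.175·b = 1.28
Eliminate b: (row1) − 0.05/0.175·(row2) → 0.361429·a = 2.43429, so a = 6.73518.
Then b = (1.28 − 0.03·6.73518) / 0.175 = 6.15968.

6.7 lb product A, 6.2 lb product B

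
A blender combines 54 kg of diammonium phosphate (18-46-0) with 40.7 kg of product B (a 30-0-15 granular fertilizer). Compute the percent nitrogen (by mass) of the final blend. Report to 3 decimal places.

Total mass = 54 + 40.7 = 94.7 kg.
N mass = 18%×54 + 30%×40.7 = 21.93 kg.
% N = 21.93 / 94.7 = 23.1573%.

23.157% N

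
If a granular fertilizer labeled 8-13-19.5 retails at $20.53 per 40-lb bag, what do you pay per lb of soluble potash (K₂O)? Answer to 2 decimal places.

K₂O in bag = 40 × 19.5% = 7.8 lb.
Cost per lb K₂O = $20.53 / 7.8 = $2.6321.

$2.63 per lb K₂O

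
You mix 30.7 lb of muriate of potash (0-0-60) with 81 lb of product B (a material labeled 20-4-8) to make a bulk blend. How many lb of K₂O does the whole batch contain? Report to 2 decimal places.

24.90 lb K₂O

K₂O mass = 60%×30.7 + 8%×81 = 24.9 lb.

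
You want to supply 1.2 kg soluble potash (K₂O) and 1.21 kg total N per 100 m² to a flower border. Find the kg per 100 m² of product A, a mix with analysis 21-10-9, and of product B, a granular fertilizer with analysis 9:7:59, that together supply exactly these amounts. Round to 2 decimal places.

Let a = kg of product A, b = kg of product B (per 100 m²).
K₂O: 0.09·a + 0.59·b = 1.2
N: 0.21·a + 0.09·b = 1.21
From row1: a = (1.2 − 0.59·b) / 0.09.
Into row2: 0.21·(1.2 − 0.59·b)/0.09 + 0.09·b = 1.21 → b = 1.23575, a = 5.2323.

5.23 kg product A, 1.24 kg product B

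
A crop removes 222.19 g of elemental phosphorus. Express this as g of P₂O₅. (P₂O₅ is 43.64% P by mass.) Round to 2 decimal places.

509.14 g P₂O₅

P₂O₅ = 222.19 / 0.4364 = 509.143 g.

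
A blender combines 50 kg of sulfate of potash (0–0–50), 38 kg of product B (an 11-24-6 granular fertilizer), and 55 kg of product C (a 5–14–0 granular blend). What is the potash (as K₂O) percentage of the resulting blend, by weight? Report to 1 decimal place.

19.1% K₂O

Total mass = 50 + 38 + 55 = 143 kg.
K₂O mass = 50%×50 + 6%×38 + 0%×55 = 27.28 kg.
% K₂O = 27.28 / 143 = 19.0769%.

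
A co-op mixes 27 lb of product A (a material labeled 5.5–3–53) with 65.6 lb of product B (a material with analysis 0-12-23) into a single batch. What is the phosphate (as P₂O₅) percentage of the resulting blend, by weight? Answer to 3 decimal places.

Total mass = 27 + 65.6 = 92.6 lb.
P₂O₅ mass = 3%×27 + 12%×65.6 = 8.682 lb.
% P₂O₅ = 8.682 / 92.6 = 9.37581%.

9.376% P₂O₅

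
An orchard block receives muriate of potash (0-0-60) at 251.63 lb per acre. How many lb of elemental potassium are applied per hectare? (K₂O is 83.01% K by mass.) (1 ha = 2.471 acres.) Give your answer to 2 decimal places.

309.68 lb K per hectare

K₂O per acre = 251.63 × 60% = 150.978 lb.
Elemental K = 150.978 × 0.8301 = 125.327 lb per acre.
Convert to per hectare: 125.327 × 2.471 = 309.683 lb.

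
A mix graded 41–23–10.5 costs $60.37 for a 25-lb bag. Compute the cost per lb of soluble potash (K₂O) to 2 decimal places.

K₂O in bag = 25 × 10.5% = 2.625 lb.
Cost per lb K₂O = $60.37 / 2.625 = $22.9981.

$23.00 per lb K₂O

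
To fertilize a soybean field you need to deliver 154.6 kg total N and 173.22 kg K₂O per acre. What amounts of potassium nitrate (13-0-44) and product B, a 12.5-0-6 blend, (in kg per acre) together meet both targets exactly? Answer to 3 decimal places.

With a, b = kg per acre of potassium nitrate and product B:
N: 0.13·a + 0.125·b = 154.6
K₂O: 0.44·a + 0.06·b = 173.22
Solving simultaneously: a = 262.21398, b = 964.09746.

262.214 kg potassium nitrate, 964.097 kg product B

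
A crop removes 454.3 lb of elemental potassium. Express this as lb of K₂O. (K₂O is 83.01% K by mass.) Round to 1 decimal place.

547.3 lb K₂O

K₂O = 454.3 / 0.8301 = 547.283 lb.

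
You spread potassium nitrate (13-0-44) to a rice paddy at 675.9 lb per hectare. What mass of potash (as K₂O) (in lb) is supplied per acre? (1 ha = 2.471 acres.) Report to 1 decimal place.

K₂O per hectare = 675.9 × 44% = 297.396 lb.
Convert to per acre: 297.396 × 0.404694 = 120.355 lb.

120.4 lb K₂O per acre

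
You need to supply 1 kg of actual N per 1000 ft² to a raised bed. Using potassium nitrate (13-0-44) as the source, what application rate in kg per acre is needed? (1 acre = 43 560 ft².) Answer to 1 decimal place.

335.1 kg of product per acre

Product per 1000 ft² = 1 / 13% = 7.69231 kg.
Convert to per acre: 7.69231 × 43.56 = 335.077 kg.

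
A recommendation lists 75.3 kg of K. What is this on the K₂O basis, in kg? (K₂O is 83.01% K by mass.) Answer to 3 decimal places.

90.712 kg K₂O

K₂O = 75.3 / 0.8301 = 90.71196 kg.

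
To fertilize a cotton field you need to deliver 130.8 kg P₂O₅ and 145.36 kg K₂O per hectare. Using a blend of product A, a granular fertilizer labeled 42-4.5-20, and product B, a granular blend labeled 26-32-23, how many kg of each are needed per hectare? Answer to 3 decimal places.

With a, b = kg per hectare of product A and product B:
P₂O₅: 0.045·a + 0.32·b = 130.8
K₂O: 0.2·a + 0.23·b = 145.36
Solving simultaneously: a = 306.2665, b = 365.6813.

306.267 kg product A, 365.681 kg product B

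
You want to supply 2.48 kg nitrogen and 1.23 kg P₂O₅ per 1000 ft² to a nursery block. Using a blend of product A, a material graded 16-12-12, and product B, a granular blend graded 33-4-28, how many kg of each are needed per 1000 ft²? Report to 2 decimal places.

Per-1000 ft² balance (a = product A, b = product B):
N: 0.16·a + 0.33·b = 2.48
P₂O₅: 0.12·a + 0.04·b = 1.23
Eliminate a: (row1) − 0.16/0.12·(row2) → 0.276667·b = 0.84, so b = 3.03614.
Back-substitute: a = (2.48 − 0.33·3.03614) / 0.16 = 9.23795.

9.24 kg product A, 3.04 kg product B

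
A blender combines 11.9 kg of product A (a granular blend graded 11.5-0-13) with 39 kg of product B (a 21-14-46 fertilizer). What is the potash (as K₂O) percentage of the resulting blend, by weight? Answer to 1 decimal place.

Total mass = 11.9 + 39 = 50.9 kg.
K₂O mass = 13%×11.9 + 46%×39 = 19.487 kg.
% K₂O = 19.487 / 50.9 = 38.2849%.

38.3% K₂O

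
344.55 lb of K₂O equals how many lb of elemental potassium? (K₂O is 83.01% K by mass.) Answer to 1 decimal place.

K = 344.55 × 0.8301 = 286.011 lb.

286.0 lb K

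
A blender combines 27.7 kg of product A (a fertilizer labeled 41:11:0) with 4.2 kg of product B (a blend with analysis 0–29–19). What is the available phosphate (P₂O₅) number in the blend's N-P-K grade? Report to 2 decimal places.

Total mass = 27.7 + 4.2 = 31.9 kg.
P₂O₅ mass = 11%×27.7 + 29%×4.2 = 4.265 kg.
% P₂O₅ = 4.265 / 31.9 = 13.3699%.

13.37% P₂O₅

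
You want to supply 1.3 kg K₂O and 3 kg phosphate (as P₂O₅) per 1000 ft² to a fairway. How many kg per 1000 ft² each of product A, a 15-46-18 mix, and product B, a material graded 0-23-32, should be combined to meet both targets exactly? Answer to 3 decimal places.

6.248 kg product A, 0.548 kg product B

Let a = kg of product A, b = kg of product B (per 1000 ft²).
K₂O: 0.18·a + 0.32·b = 1.3
P₂O₅: 0.46·a + 0.23·b = 3
Eliminate a: (row1) − 0.18/0.46·(row2) → 0.23·b = 0.126087, so b = 0.548204.
Back-substitute: a = (1.3 − 0.32·0.548204) / 0.18 = 6.24764.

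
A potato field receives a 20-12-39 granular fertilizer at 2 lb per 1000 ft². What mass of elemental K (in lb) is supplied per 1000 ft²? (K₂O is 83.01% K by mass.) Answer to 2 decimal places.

K₂O per 1000 ft² = 2 × 39% = 0.78 lb.
Elemental K = 0.78 × 0.8301 = 0.647478 lb per 1000 ft².

0.65 lb K per thousand sq ft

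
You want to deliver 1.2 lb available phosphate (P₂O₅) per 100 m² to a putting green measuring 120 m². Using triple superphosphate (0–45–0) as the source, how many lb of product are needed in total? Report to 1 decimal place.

3.2 lb

Product per 100 m² = 1.2 / 45% = 2.66667 lb.
Total product = 2.66667 × 120 / 100 = 3.2 lb.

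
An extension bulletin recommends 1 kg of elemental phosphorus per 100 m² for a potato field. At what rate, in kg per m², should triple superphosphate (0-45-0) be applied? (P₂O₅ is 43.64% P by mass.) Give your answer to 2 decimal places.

0.05 kg of product per sq m

As P₂O₅: 1 / 0.4364 = 2.29148 kg per 100 m².
Product per 100 m² = 2.29148 / 45% = 5.09217 kg.
Convert to per m²: 5.09217 × 0.01 = 0.0509217 kg.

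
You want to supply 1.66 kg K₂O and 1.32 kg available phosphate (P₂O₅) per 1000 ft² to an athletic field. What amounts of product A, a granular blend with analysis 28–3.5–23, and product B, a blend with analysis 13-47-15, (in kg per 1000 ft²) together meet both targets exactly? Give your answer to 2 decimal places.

Per-1000 ft² balance (a = product A, b = product B):
K₂O: 0.23·a + 0.15·b = 1.66
P₂O₅: 0.035·a + 0.47·b = 1.32
From row1: a = (1.66 − 0.15·b) / 0.23.
Into row2: 0.035·(1.66 − 0.15·b)/0.23 + 0.47·b = 1.32 → b = 2.38697, a = 5.66067.

5.66 kg product A, 2.39 kg product B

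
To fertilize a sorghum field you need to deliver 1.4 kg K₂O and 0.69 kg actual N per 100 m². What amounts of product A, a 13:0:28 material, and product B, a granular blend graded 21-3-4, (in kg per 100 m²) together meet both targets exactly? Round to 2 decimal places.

4.97 kg product A, 0.21 kg product B

Per-100 m² balance (a = product A, b = product B):
K₂O: 0.28·a + 0.04·b = 1.4
N: 0.13·a + 0.21·b = 0.69
Eliminate b: (row1) − 0.04/0.21·(row2) → 0.255238·a = 1.26857, so a = 4.97015.
Then b = (0.69 − 0.13·4.97015) / 0.21 = 0.208955.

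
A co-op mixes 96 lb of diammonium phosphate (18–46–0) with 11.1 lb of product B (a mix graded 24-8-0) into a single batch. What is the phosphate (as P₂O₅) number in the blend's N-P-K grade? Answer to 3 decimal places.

42.062% P₂O₅

Total mass = 96 + 11.1 = 107.1 lb.
P₂O₅ mass = 46%×96 + 8%×11.1 = 45.048 lb.
% P₂O₅ = 45.048 / 107.1 = 42.0616%.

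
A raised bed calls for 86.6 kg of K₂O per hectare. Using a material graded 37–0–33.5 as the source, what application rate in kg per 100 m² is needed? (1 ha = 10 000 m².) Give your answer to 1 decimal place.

2.6 kg of product per hundred sq m

Product per hectare = 86.6 / 33.5% = 258.507 kg.
Convert to per 100 m²: 258.507 × 0.01 = 2.58507 kg.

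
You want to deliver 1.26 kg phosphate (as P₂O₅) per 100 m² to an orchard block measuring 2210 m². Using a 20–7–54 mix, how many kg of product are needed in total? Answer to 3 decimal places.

397.800 kg

Product per 100 m² = 1.26 / 7% = 18 kg.
Total product = 18 × 2210 / 100 = 397.8 kg.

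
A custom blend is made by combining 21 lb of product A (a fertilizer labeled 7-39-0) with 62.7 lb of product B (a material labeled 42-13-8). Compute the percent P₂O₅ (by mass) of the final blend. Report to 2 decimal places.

19.52% P₂O₅

Total mass = 21 + 62.7 = 83.7 lb.
P₂O₅ mass = 39%×21 + 13%×62.7 = 16.341 lb.
% P₂O₅ = 16.341 / 83.7 = 19.5233%.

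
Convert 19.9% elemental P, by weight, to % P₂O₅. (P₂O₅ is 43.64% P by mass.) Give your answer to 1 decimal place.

%P₂O₅ = 19.9 / 0.4364 = 45.6004%.

45.6% P₂O₅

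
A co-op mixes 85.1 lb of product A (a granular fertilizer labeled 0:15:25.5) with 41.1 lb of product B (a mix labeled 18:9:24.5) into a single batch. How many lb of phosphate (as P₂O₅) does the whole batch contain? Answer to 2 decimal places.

P₂O₅ mass = 15%×85.1 + 9%×41.1 = 16.464 lb.

16.46 lb P₂O₅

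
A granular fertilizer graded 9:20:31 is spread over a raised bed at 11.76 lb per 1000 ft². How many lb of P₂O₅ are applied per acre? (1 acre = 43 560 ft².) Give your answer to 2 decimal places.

102.45 lb P₂O₅ per acre

P₂O₅ per 1000 ft² = 11.76 × 20% = 2.352 lb.
Convert to per acre: 2.352 × 43.56 = 102.453 lb.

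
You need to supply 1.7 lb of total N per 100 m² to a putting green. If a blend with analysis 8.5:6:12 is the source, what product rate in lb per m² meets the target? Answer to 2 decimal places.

Product per 100 m² = 1.7 / 8.5% = 20 lb.
Convert to per m²: 20 × 0.01 = 0.2 lb.

0.20 lb of product per sq m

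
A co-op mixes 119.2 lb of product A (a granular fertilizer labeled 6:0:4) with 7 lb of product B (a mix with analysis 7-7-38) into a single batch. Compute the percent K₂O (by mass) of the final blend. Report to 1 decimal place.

5.9% K₂O

Total mass = 119.2 + 7 = 126.2 lb.
K₂O mass = 4%×119.2 + 38%×7 = 7.428 lb.
% K₂O = 7.428 / 126.2 = 5.8859%.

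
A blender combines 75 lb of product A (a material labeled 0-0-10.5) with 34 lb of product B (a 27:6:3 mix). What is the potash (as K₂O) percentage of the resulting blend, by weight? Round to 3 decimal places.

8.161% K₂O

Total mass = 75 + 34 = 109 lb.
K₂O mass = 10.5%×75 + 3%×34 = 8.895 lb.
% K₂O = 8.895 / 109 = 8.16055%.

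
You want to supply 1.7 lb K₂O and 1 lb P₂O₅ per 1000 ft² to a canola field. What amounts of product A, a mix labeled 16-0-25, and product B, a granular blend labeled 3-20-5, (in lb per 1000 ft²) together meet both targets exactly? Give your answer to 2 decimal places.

Let a = lb of product A, b = lb of product B (per 1000 ft²).
K₂O: 0.25·a + 0.05·b = 1.7
P₂O₅: 0·a + 0.2·b = 1
Solving simultaneously: a = 5.8, b = 5.

5.80 lb product A, 5.00 lb product B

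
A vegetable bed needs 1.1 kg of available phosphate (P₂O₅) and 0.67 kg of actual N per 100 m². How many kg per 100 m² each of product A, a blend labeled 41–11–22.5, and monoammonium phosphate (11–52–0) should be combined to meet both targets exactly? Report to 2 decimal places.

1.13 kg product A, 1.88 kg monoammonium phosphate

With a, b = kg per 100 m² of product A and monoammonium phosphate:
P₂O₅: 0.11·a + 0.52·b = 1.1
N: 0.41·a + 0.11·b = 0.67
Eliminate b: (row1) − 0.52/0.11·(row2) → -1.82818·a = -2.06727, so a = 1.13078.
Then b = (0.67 − 0.41·1.13078) / 0.11 = 1.87618.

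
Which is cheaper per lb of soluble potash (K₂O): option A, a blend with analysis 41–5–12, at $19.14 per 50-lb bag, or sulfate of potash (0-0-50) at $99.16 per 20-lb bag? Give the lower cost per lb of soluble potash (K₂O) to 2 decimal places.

$3.19 per lb K₂O (option A)

option A: K₂O per bag = 50 × 12% = 6 lb; cost = 19.14 / 6 = $3.1900/lb K₂O.
sulfate of potash: K₂O per bag = 20 × 50% = 10 lb; cost = 99.16 / 10 = $9.9160/lb K₂O.
option A is cheaper.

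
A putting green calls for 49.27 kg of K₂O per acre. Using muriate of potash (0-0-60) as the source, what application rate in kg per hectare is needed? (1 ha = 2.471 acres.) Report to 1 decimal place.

202.9 kg of product per hectare

Product per acre = 49.27 / 60% = 82.1167 kg.
Convert to per hectare: 82.1167 × 2.471 = 202.91 kg.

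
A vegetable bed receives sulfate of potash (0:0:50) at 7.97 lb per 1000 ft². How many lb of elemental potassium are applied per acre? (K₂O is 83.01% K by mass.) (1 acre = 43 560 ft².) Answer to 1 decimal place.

144.1 lb K per acre

K₂O per 1000 ft² = 7.97 × 50% = 3.985 lb.
Elemental K = 3.985 × 0.8301 = 3.30795 lb per 1000 ft².
Convert to per acre: 3.30795 × 43.56 = 144.094 lb.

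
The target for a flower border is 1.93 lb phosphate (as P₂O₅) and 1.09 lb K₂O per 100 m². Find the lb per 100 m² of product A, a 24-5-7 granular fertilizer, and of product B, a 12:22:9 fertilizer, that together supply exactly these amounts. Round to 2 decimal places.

Per-100 m² balance (a = product A, b = product B):
P₂O₅: 0.05·a + 0.22·b = 1.93
K₂O: 0.07·a + 0.09·b = 1.09
Eliminate a: (row1) − 0.05/0.07·(row2) → 0.155714·b = 1.15143, so b = 7.3945.
Back-substitute: a = (1.93 − 0.22·7.3945) / 0.05 = 6.06422.

6.06 lb product A, 7.39 lb product B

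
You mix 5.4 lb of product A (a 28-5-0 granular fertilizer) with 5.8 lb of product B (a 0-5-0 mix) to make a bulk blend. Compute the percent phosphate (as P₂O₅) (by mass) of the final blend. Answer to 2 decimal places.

Total mass = 5.4 + 5.8 = 11.2 lb.
P₂O₅ mass = 5%×5.4 + 5%×5.8 = 0.56 lb.
% P₂O₅ = 0.56 / 11.2 = 5%.

5.00% P₂O₅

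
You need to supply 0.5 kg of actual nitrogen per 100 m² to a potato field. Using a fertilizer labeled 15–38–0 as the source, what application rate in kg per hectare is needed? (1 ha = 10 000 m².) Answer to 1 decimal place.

333.3 kg of product per hectare

Product per 100 m² = 0.5 / 15% = 3.33333 kg.
Convert to per hectare: 3.33333 × 100 = 333.333 kg.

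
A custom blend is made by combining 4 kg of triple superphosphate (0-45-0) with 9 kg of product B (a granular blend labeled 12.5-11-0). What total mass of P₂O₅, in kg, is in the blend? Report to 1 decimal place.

P₂O₅ mass = 45%×4 + 11%×9 = 2.79 kg.

2.8 kg P₂O₅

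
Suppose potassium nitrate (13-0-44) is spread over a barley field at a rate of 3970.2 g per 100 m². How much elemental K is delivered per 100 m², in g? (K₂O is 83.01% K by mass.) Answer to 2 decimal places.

1450.09 g K per hundred sq m

K₂O per 100 m² = 3970.2 × 44% = 1746.89 g.
Elemental K = 1746.89 × 0.8301 = 1450.092 g per 100 m².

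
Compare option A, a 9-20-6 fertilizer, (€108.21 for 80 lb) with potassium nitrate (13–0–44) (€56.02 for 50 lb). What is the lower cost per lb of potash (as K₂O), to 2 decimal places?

€2.55 per lb K₂O (potassium nitrate)

option A: K₂O per bag = 80 × 6% = 4.8 lb; cost = 108.21 / 4.8 = €22.5437/lb K₂O.
potassium nitrate: K₂O per bag = 50 × 44% = 22 lb; cost = 56.02 / 22 = €2.5464/lb K₂O.
potassium nitrate is cheaper.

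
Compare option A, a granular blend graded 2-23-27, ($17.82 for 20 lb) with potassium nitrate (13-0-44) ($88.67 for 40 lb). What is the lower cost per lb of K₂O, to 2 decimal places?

$3.30 per lb K₂O (option A)

option A: K₂O per bag = 20 × 27% = 5.4 lb; cost = 17.82 / 5.4 = $3.3000/lb K₂O.
potassium nitrate: K₂O per bag = 40 × 44% = 17.6 lb; cost = 88.67 / 17.6 = $5.0381/lb K₂O.
option A is cheaper.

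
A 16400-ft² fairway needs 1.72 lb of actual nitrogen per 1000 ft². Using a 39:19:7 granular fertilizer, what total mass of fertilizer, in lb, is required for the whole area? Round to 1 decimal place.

72.3 lb

Product per 1000 ft² = 1.72 / 39% = 4.41026 lb.
Total product = 4.41026 × 16400 / 1000 = 72.3282 lb.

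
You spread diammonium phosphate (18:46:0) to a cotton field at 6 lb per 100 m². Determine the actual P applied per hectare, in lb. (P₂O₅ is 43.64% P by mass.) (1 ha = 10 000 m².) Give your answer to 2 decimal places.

P₂O₅ per 100 m² = 6 × 46% = 2.76 lb.
Elemental P = 2.76 × 0.4364 = 1.20446 lb per 100 m².
Convert to per hectare: 1.20446 × 100 = 120.446 lb.

120.45 lb P per hectare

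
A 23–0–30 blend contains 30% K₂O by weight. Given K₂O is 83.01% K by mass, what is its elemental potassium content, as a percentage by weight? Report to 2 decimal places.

24.90% K

%K = 30 × 0.8301 = 24.903%.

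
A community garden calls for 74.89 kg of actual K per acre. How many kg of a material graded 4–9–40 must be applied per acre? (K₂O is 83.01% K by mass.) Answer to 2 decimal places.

As K₂O: 74.89 / 0.8301 = 90.218 kg per acre.
Product per acre = 90.218 / 40% = 225.545 kg.

225.55 kg of product per acre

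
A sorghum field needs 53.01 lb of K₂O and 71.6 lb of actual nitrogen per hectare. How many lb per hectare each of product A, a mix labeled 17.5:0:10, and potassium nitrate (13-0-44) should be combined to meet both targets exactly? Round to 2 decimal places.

Let a = lb of product A, b = lb of potassium nitrate (per hectare).
K₂O: 0.1·a + 0.44·b = 53.01
N: 0.175·a + 0.13·b = 71.6
From row1: a = (53.01 − 0.44·b) / 0.1.
Into row2: 0.175·(53.01 − 0.44·b)/0.1 + 0.13·b = 71.6 → b = 33.0742, a = 384.573.

384.57 lb product A, 33.07 lb potassium nitrate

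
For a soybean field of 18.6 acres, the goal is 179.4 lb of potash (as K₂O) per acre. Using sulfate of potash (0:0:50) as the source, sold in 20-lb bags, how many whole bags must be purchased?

334 bags

Product per acre = 179.4 / 50% = 358.8 lb.
Total product = 358.8 × 18.6 = 6673.68 lb.
Bags = ⌈6673.68 / 20⌉ = 334.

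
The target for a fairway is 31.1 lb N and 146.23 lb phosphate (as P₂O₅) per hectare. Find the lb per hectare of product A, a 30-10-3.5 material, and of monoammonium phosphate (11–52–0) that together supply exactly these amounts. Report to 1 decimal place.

0.6 lb product A, 281.1 lb monoammonium phosphate

Let a = lb of product A, b = lb of monoammonium phosphate (per hectare).
N: 0.3·a + 0.11·b = 31.1
P₂O₅: 0.1·a + 0.52·b = 146.23
From row1: a = (31.1 − 0.11·b) / 0.3.
Into row2: 0.1·(31.1 − 0.11·b)/0.3 + 0.52·b = 146.23 → b = 281.097, a = 0.597931.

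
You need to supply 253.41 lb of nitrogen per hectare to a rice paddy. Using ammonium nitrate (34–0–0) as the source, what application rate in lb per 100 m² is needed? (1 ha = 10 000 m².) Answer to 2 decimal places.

Product per hectare = 253.41 / 34% = 745.324 lb.
Convert to per 100 m²: 745.324 × 0.01 = 7.45324 lb.

7.45 lb of product per hundred sq m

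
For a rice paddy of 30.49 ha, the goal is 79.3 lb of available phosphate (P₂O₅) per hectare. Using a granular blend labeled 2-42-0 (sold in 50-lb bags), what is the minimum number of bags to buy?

Product per hectare = 79.3 / 42% = 188.81 lb.
Total product = 188.81 × 30.49 = 5756.8 lb.
Bags = ⌈5756.8 / 50⌉ = 116.

116 bags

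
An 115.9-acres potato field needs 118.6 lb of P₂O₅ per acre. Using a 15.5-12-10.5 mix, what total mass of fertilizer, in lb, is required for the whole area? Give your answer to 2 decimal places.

114547.83 lb

Product per acre = 118.6 / 12% = 988.333 lb.
Total product = 988.333 × 115.9 = 114547.833 lb.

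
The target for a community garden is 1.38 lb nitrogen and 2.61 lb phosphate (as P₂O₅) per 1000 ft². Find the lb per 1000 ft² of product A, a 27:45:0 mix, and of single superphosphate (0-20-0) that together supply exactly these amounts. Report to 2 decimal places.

With a, b = lb per 1000 ft² of product A and single superphosphate:
N: 0.27·a + 0·b = 1.38
P₂O₅: 0.45·a + 0.2·b = 2.61
From row1: a = (1.38 − 0·b) / 0.27.
Into row2: 0.45·(1.38 − 0·b)/0.27 + 0.2·b = 2.61 → b = 1.55, a = 5.11111.

5.11 lb product A, 1.55 lb single superphosphate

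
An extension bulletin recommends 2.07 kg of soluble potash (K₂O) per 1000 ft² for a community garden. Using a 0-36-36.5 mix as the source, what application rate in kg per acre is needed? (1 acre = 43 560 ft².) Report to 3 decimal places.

Product per 1000 ft² = 2.07 / 36.5% = 5.67123 kg.
Convert to per acre: 5.67123 × 43.56 = 247.0389 kg.

247.039 kg of product per acre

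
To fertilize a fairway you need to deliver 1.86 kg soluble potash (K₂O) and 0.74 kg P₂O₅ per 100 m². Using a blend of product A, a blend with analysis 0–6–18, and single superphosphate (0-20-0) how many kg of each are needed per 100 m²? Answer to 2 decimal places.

Let a = kg of product A, b = kg of single superphosphate (per 100 m²).
K₂O: 0.18·a + 0·b = 1.86
P₂O₅: 0.06·a + 0.2·b = 0.74
From row1: a = (1.86 − 0·b) / 0.18.
Into row2: 0.06·(1.86 − 0·b)/0.18 + 0.2·b = 0.74 → b = 0.6, a = 10.3333.

10.33 kg product A, 0.60 kg single superphosphate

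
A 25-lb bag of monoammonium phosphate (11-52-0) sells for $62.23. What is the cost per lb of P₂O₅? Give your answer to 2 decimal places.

P₂O₅ in bag = 25 × 52% = 13 lb.
Cost per lb P₂O₅ = $62.23 / 13 = $4.7869.

$4.79 per lb P₂O₅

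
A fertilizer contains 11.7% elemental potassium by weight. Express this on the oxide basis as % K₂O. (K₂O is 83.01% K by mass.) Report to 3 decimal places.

%K₂O = 11.7 / 0.8301 = 14.0947%.

14.095% K₂O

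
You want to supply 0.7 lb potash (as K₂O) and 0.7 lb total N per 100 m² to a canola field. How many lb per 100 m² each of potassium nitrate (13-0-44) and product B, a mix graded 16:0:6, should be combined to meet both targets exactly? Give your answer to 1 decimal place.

With a, b = lb per 100 m² of potassium nitrate and product B:
K₂O: 0.44·a + 0.06·b = 0.7
N: 0.13·a + 0.16·b = 0.7
Solving simultaneously: a = 1.11821, b = 3.46645.

1.1 lb potassium nitrate, 3.5 lb product B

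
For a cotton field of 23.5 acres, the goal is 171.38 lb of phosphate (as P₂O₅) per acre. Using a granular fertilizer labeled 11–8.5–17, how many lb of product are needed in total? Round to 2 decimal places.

47381.53 lb

Product per acre = 171.38 / 8.5% = 2016.24 lb.
Total product = 2016.24 × 23.5 = 47381.529 lb.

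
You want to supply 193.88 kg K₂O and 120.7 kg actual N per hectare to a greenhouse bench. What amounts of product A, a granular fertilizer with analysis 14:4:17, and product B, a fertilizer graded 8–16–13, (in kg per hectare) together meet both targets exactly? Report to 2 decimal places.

Per-hectare balance (a = product A, b = product B):
K₂O: 0.17·a + 0.13·b = 193.88
N: 0.14·a + 0.08·b = 120.7
From row1: a = (193.88 − 0.13·b) / 0.17.
Into row2: 0.14·(193.88 − 0.13·b)/0.17 + 0.08·b = 120.7 → b = 1440.043, a = 39.2609.

39.26 kg product A, 1440.04 kg product B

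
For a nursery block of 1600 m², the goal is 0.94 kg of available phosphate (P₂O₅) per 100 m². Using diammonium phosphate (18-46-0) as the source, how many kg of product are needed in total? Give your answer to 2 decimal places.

Product per 100 m² = 0.94 / 46% = 2.04348 kg.
Total product = 2.04348 × 1600 / 100 = 32.6957 kg.

32.70 kg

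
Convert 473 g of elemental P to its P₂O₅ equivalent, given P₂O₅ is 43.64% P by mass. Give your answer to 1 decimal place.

1083.9 g P₂O₅

P₂O₅ = 473 / 0.4364 = 1083.87 g.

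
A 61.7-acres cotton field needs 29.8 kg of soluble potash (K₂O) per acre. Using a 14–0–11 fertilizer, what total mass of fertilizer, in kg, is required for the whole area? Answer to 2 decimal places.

16715.09 kg

Product per acre = 29.8 / 11% = 270.909 kg.
Total product = 270.909 × 61.7 = 16715.091 kg.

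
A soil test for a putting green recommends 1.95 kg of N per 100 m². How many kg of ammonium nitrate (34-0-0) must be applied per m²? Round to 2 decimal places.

0.06 kg of product per sq m

Product per 100 m² = 1.95 / 34% = 5.73529 kg.
Convert to per m²: 5.73529 × 0.01 = 0.0573529 kg.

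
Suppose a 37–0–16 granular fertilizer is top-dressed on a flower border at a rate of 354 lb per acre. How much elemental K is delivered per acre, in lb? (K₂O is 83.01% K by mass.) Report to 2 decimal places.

47.02 lb K per acre

K₂O per acre = 354 × 16% = 56.64 lb.
Elemental K = 56.64 × 0.8301 = 47.0169 lb per acre.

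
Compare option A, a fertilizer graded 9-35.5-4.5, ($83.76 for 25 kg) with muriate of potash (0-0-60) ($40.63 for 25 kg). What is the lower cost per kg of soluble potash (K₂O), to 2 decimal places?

$2.71 per kg K₂O (muriate of potash)

option A: K₂O per bag = 25 × 4.5% = 1.125 kg; cost = 83.76 / 1.125 = $74.4533/kg K₂O.
muriate of potash: K₂O per bag = 25 × 60% = 15 kg; cost = 40.63 / 15 = $2.7087/kg K₂O.
muriate of potash is cheaper.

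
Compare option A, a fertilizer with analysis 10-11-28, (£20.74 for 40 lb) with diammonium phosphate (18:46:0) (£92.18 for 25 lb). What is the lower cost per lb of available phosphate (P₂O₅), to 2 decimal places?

option A: P₂O₅ per bag = 40 × 11% = 4.4 lb; cost = 20.74 / 4.4 = £4.7136/lb P₂O₅.
diammonium phosphate: P₂O₅ per bag = 25 × 46% = 11.5 lb; cost = 92.18 / 11.5 = £8.0157/lb P₂O₅.
option A is cheaper.

£4.71 per lb P₂O₅ (option A)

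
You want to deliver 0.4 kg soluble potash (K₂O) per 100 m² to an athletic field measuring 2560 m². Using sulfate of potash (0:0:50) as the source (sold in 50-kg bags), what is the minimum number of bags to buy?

1 bags

Product per 100 m² = 0.4 / 50% = 0.8 kg.
Total product = 0.8 × 2560 / 100 = 20.48 kg.
Bags = ⌈20.48 / 50⌉ = 1.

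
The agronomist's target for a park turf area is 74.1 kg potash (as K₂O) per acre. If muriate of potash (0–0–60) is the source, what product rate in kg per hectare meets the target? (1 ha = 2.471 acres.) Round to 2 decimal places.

Product per acre = 74.1 / 60% = 123.5 kg.
Convert to per hectare: 123.5 × 2.471 = 305.168 kg.

305.17 kg of product per hectare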